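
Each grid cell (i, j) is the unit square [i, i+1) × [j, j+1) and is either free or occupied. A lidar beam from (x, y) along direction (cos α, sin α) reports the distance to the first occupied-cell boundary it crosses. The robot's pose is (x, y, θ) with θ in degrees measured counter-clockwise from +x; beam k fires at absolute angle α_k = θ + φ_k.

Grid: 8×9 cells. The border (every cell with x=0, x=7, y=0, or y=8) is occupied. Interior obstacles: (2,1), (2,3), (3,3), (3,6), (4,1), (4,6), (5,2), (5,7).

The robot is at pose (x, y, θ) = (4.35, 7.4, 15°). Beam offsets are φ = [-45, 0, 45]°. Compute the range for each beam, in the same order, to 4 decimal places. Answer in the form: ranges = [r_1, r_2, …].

ranges = [0.7506, 0.6729, 0.6928]

beam 1: φ=-45°, α=330°
  dir = (cos 330°, sin 330°) = (0.8660, -0.5000); from cell (4,7)
  next x-line at t=0.7506, next y-line at t=0.8000; Δt_x=1.1547, Δt_y=2.0000
    x: enter (5,7) at t=0.7506 ← occupied
  → r_1 = 0.7506
beam 2: φ=0°, α=15°
  dir = (cos 15°, sin 15°) = (0.9659, 0.2588); from cell (4,7)
  next x-line at t=0.6729, next y-line at t=2.3182; Δt_x=1.0353, Δt_y=3.8637
    x: enter (5,7) at t=0.6729 ← occupied
  → r_2 = 0.6729
beam 3: φ=45°, α=60°
  dir = (cos 60°, sin 60°) = (0.5000, 0.8660); from cell (4,7)
  next x-line at t=1.3000, next y-line at t=0.6928; Δt_x=2.0000, Δt_y=1.1547
    y: enter (4,8) at t=0.6928 ← occupied
  → r_3 = 0.6928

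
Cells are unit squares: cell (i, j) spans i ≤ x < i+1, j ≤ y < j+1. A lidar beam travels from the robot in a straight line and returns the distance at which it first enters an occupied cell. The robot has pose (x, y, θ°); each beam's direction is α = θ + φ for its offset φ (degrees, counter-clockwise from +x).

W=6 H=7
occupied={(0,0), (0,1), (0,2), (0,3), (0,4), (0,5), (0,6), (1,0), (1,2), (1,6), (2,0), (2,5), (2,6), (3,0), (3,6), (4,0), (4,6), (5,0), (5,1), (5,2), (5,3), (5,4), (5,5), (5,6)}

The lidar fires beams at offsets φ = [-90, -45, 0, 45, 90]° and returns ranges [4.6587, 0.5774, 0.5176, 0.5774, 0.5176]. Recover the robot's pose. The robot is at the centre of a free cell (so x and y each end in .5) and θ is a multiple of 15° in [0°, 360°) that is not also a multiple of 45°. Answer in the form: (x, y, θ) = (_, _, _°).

(x, y, θ) = (1.5, 5.5, 15°)

The pose lattice has 18·16 = 288 candidates. Test each by forward raycasting.
  (3.5, 1.5, 195°): beam 1 = 3.6235 ≠ 4.6587 ✗
  (2.5, 2.5, 285°): beam 1 = 0.5176 ≠ 4.6587 ✗
  (2.5, 2.5, 240°): beam 1 = 0.5774 ≠ 4.6587 ✗
  (4.5, 3.5, 285°): beam 1 = 2.5882 ≠ 4.6587 ✗
  …
  (1.5, 5.5, 15°): r_1=4.6587, r_2=0.5774, r_3=0.5176, r_4=0.5774, r_5=0.5176 — all match ✓
Unique over the lattice → pose = (1.5, 5.5, 15°).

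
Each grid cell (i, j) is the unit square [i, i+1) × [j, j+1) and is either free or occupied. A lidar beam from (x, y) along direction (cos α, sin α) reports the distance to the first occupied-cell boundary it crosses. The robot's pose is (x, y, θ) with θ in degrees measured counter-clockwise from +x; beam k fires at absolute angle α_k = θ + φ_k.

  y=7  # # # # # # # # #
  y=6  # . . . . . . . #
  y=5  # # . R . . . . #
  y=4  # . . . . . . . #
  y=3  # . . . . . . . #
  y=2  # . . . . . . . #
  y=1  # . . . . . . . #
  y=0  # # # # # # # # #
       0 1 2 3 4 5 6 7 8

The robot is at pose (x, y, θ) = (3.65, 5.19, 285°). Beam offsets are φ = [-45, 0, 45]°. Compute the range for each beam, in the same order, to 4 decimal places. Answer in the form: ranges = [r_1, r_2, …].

ranges = [4.8382, 4.3378, 5.0229]

beam 1: φ=-45°, α=240°
  dir = (cos 240°, sin 240°) = (-0.5000, -0.8660); from cell (3,5)
  next x-line at t=1.3000, next y-line at t=0.2194; Δt_x=2.0000, Δt_y=1.1547
    y: enter (3,4) at t=0.2194
    x: enter (2,4) at t=1.3000
    y: enter (2,3) at t=1.3741
    y: enter (2,2) at t=2.5288
    x: enter (1,2) at t=3.3000
    y: enter (1,1) at t=3.6835
    y: enter (1,0) at t=4.8382 ← occupied
  → r_1 = 4.8382
beam 2: φ=0°, α=285°
  dir = (cos 285°, sin 285°) = (0.2588, -0.9659); from cell (3,5)
  next x-line at t=1.3523, next y-line at t=0.1967; Δt_x=3.8637, Δt_y=1.0353
    y: enter (3,4) at t=0.1967
    y: enter (3,3) at t=1.2320
    x: enter (4,3) at t=1.3523
    y: enter (4,2) at t=2.2673
    y: enter (4,1) at t=3.3025
    y: enter (4,0) at t=4.3378 ← occupied
  → r_2 = 4.3378
beam 3: φ=45°, α=330°
  dir = (cos 330°, sin 330°) = (0.8660, -0.5000); from cell (3,5)
  next x-line at t=0.4041, next y-line at t=0.3800; Δt_x=1.1547, Δt_y=2.0000
    y: enter (3,4) at t=0.3800
    x: enter (4,4) at t=0.4041
    x: enter (5,4) at t=1.5588
    y: enter (5,3) at t=2.3800
    x: enter (6,3) at t=2.7135
    x: enter (7,3) at t=3.8682
    y: enter (7,2) at t=4.3800
    x: enter (8,2) at t=5.0229 ← occupied
  → r_3 = 5.0229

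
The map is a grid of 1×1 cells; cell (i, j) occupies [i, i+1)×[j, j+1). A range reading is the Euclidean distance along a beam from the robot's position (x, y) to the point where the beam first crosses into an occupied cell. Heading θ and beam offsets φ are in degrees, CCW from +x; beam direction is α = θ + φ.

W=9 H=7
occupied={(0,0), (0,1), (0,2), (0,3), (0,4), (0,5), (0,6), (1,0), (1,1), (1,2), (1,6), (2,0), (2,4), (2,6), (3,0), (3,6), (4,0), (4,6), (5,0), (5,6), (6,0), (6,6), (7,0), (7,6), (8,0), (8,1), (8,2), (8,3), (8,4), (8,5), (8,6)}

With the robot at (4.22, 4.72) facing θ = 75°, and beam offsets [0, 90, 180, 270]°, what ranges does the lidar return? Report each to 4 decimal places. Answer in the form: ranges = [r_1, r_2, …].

beam 1: φ=0°, α=75°
  dir = (cos 75°, sin 75°) = (0.2588, 0.9659); from cell (4,4)
  next x-line at t=3.0137, next y-line at t=0.2899; Δt_x=3.8637, Δt_y=1.0353
    y: enter (4,5) at t=0.2899
    y: enter (4,6) at t=1.3252 ← occupied
  → r_1 = 1.3252
beam 2: φ=90°, α=165°
  dir = (cos 165°, sin 165°) = (-0.9659, 0.2588); from cell (4,4)
  next x-line at t=0.2278, next y-line at t=1.0818; Δt_x=1.0353, Δt_y=3.8637
    x: enter (3,4) at t=0.2278
    y: enter (3,5) at t=1.0818
    x: enter (2,5) at t=1.2630
    x: enter (1,5) at t=2.2983
    x: enter (0,5) at t=3.3336 ← occupied
  → r_2 = 3.3336
beam 3: φ=180°, α=255°
  dir = (cos 255°, sin 255°) = (-0.2588, -0.9659); from cell (4,4)
  next x-line at t=0.8500, next y-line at t=0.7454; Δt_x=3.8637, Δt_y=1.0353
    y: enter (4,3) at t=0.7454
    x: enter (3,3) at t=0.8500
    y: enter (3,2) at t=1.7807
    y: enter (3,1) at t=2.8160
    y: enter (3,0) at t=3.8512 ← occupied
  → r_3 = 3.8512
beam 4: φ=270°, α=345°
  dir = (cos 345°, sin 345°) = (0.9659, -0.2588); from cell (4,4)
  next x-line at t=0.8075, next y-line at t=2.7819; Δt_x=1.0353, Δt_y=3.8637
    x: enter (5,4) at t=0.8075
    x: enter (6,4) at t=1.8428
    y: enter (6,3) at t=2.7819
    x: enter (7,3) at t=2.8781
    x: enter (8,3) at t=3.9133 ← occupied
  → r_4 = 3.9133

ranges = [1.3252, 3.3336, 3.8512, 3.9133]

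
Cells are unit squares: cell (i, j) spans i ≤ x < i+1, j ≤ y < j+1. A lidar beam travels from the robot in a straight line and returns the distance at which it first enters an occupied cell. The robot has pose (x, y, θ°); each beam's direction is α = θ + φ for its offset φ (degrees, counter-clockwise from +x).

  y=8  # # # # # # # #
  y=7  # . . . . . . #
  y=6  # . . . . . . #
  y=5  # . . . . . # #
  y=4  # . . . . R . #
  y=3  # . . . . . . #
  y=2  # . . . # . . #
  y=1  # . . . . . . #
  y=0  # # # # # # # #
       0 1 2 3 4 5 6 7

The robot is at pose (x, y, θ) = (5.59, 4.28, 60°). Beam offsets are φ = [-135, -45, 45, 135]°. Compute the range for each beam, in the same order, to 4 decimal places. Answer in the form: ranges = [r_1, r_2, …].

ranges = [3.3957, 1.4597, 3.8512, 4.7519]

beam 1: φ=-135°, α=285°
  dir = (cos 285°, sin 285°) = (0.2588, -0.9659); from cell (5,4)
  next x-line at t=1.5841, next y-line at t=0.2899; Δt_x=3.8637, Δt_y=1.0353
    y: enter (5,3) at t=0.2899
    y: enter (5,2) at t=1.3252
    x: enter (6,2) at t=1.5841
    y: enter (6,1) at t=2.3604
    y: enter (6,0) at t=3.3957 ← occupied
  → r_1 = 3.3957
beam 2: φ=-45°, α=15°
  dir = (cos 15°, sin 15°) = (0.9659, 0.2588); from cell (5,4)
  next x-line at t=0.4245, next y-line at t=2.7819; Δt_x=1.0353, Δt_y=3.8637
    x: enter (6,4) at t=0.4245
    x: enter (7,4) at t=1.4597 ← occupied
  → r_2 = 1.4597
beam 3: φ=45°, α=105°
  dir = (cos 105°, sin 105°) = (-0.2588, 0.9659); from cell (5,4)
  next x-line at t=2.2796, next y-line at t=0.7454; Δt_x=3.8637, Δt_y=1.0353
    y: enter (5,5) at t=0.7454
    y: enter (5,6) at t=1.7807
    x: enter (4,6) at t=2.2796
    y: enter (4,7) at t=2.8160
    y: enter (4,8) at t=3.8512 ← occupied
  → r_3 = 3.8512
beam 4: φ=135°, α=195°
  dir = (cos 195°, sin 195°) = (-0.9659, -0.2588); from cell (5,4)
  next x-line at t=0.6108, next y-line at t=1.0818; Δt_x=1.0353, Δt_y=3.8637
    x: enter (4,4) at t=0.6108
    y: enter (4,3) at t=1.0818
    x: enter (3,3) at t=1.6461
    x: enter (2,3) at t=2.6814
    x: enter (1,3) at t=3.7166
    x: enter (0,3) at t=4.7519 ← occupied
  → r_4 = 4.7519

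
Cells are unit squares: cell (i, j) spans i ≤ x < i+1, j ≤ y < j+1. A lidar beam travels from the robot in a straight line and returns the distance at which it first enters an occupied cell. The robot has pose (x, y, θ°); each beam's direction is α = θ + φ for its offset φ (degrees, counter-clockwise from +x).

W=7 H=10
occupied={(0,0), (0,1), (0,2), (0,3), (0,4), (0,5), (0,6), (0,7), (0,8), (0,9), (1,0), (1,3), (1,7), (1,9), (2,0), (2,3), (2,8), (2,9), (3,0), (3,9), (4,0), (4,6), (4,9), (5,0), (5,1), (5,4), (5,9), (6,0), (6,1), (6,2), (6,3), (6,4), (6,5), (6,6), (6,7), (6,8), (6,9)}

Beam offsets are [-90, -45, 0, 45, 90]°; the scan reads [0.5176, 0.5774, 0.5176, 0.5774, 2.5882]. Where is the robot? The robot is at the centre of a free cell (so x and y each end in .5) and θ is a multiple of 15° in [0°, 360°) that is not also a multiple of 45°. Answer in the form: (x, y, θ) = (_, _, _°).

The pose lattice has 33·16 = 528 candidates. Test each by forward raycasting.
  (2.5, 4.5, 330°): beam 1 = 0.5774 ≠ 0.5176 ✗
  (2.5, 6.5, 30°): beam 1 = 5.1962 ≠ 0.5176 ✗
  (3.5, 1.5, 75°): beam 1 = 1.5529 ≠ 0.5176 ✗
  …
  (4.5, 1.5, 345°): r_1=0.5176, r_2=0.5774, r_3=0.5176, r_4=0.5774, r_5=2.5882 — all match ✓
No second candidate reproduces the full scan.

(x, y, θ) = (4.5, 1.5, 345°)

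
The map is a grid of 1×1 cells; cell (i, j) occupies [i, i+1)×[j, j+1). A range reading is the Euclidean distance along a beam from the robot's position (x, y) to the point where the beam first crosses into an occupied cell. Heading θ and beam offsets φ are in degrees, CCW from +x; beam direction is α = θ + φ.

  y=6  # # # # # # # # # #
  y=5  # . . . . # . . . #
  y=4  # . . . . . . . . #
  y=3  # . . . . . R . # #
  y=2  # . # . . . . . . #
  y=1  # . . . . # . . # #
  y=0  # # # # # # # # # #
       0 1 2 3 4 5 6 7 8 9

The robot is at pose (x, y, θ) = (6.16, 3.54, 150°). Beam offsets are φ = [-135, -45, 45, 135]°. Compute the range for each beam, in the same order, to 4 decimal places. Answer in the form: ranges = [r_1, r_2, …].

beam 1: φ=-135°, α=15°
  d=(0.9659,0.2588)  start (6,3)  tX=0.8696 tY=1.7773  stride 1/|dx|=1.0353 1/|dy|=3.8637
    cross x-line → (7,3), t=0.8696
    cross y-line → (7,4), t=1.7773
    cross x-line → (8,4), t=1.9049
    cross x-line → (9,4), t=2.9402 (wall)
  → r_1 = 2.9402
beam 2: φ=-45°, α=105°
  d=(-0.2588,0.9659)  start (6,3)  tX=0.6182 tY=0.4762  stride 1/|dx|=3.8637 1/|dy|=1.0353
    cross y-line → (6,4), t=0.4762
    cross x-line → (5,4), t=0.6182
    cross y-line → (5,5), t=1.5115 (wall)
  → r_2 = 1.5115
beam 3: φ=45°, α=195°
  d=(-0.9659,-0.2588)  start (6,3)  tX=0.1656 tY=2.0864  stride 1/|dx|=1.0353 1/|dy|=3.8637
    cross x-line → (5,3), t=0.1656
    cross x-line → (4,3), t=1.2009
    cross y-line → (4,2), t=2.0864
    cross x-line → (3,2), t=2.2362
    cross x-line → (2,2), t=3.2715 (wall)
  → r_3 = 3.2715
beam 4: φ=135°, α=285°
  d=(0.2588,-0.9659)  start (6,3)  tX=3.2455 tY=0.5590  stride 1/|dx|=3.8637 1/|dy|=1.0353
    cross y-line → (6,2), t=0.5590
    cross y-line → (6,1), t=1.5943
    cross y-line → (6,0), t=2.6296 (wall)
  → r_4 = 2.6296

ranges = [2.9402, 1.5115, 3.2715, 2.6296]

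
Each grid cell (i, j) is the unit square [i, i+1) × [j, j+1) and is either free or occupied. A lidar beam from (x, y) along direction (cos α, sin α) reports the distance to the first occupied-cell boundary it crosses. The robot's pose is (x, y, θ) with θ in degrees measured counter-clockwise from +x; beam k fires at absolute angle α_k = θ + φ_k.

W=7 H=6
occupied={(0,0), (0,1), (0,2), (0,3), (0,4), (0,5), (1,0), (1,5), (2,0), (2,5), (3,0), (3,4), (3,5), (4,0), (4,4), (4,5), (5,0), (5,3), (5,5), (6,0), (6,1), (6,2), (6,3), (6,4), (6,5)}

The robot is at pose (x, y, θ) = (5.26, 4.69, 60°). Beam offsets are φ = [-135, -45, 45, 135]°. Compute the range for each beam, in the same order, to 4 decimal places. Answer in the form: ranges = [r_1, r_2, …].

ranges = [0.7143, 0.7661, 0.3209, 0.2692]

beam 1: φ=-135°, α=285°
  direction (0.2588, -0.9659); cell (5,4); t to first gridline: x 2.8591, y 0.7143 (then +3.8637 / +1.0353)
    (5,3) via y @ 0.7143  # hit
  → r_1 = 0.7143
beam 2: φ=-45°, α=15°
  direction (0.9659, 0.2588); cell (5,4); t to first gridline: x 0.7661, y 1.1977 (then +1.0353 / +3.8637)
    (6,4) via x @ 0.7661  # hit
  → r_2 = 0.7661
beam 3: φ=45°, α=105°
  direction (-0.2588, 0.9659); cell (5,4); t to first gridline: x 1.0046, y 0.3209 (then +3.8637 / +1.0353)
    (5,5) via y @ 0.3209  # hit
  → r_3 = 0.3209
beam 4: φ=135°, α=195°
  direction (-0.9659, -0.2588); cell (5,4); t to first gridline: x 0.2692, y 2.6660 (then +1.0353 / +3.8637)
    (4,4) via x @ 0.2692  # hit
  → r_4 = 0.2692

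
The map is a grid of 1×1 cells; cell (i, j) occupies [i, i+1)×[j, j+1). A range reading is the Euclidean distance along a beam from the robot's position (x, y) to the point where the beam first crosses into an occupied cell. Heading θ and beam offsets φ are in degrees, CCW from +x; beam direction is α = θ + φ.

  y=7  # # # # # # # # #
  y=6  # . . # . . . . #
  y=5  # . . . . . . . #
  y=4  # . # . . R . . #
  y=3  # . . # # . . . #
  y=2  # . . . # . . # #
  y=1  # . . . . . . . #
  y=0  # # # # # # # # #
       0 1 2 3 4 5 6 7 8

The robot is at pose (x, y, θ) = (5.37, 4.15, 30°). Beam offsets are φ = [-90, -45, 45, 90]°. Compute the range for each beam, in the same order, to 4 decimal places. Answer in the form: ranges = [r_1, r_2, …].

beam 1: φ=-90°, α=300°
  d=(0.5000,-0.8660)  start (5,4)  tX=1.2600 tY=0.1732  stride 1/|dx|=2.0000 1/|dy|=1.1547
    cross y-line → (5,3), t=0.1732
    cross x-line → (6,3), t=1.2600
    cross y-line → (6,2), t=1.3279
    cross y-line → (6,1), t=2.4826
    cross x-line → (7,1), t=3.2600
    cross y-line → (7,0), t=3.6373 (wall)
  → r_1 = 3.6373
beam 2: φ=-45°, α=345°
  d=(0.9659,-0.2588)  start (5,4)  tX=0.6522 tY=0.5796  stride 1/|dx|=1.0353 1/|dy|=3.8637
    cross y-line → (5,3), t=0.5796
    cross x-line → (6,3), t=0.6522
    cross x-line → (7,3), t=1.6875
    cross x-line → (8,3), t=2.7228 (wall)
  → r_2 = 2.7228
beam 3: φ=45°, α=75°
  d=(0.2588,0.9659)  start (5,4)  tX=2.4341 tY=0.8800  stride 1/|dx|=3.8637 1/|dy|=1.0353
    cross y-line → (5,5), t=0.8800
    cross y-line → (5,6), t=1.9153
    cross x-line → (6,6), t=2.4341
    cross y-line → (6,7), t=2.9505 (wall)
  → r_3 = 2.9505
beam 4: φ=90°, α=120°
  d=(-0.5000,0.8660)  start (5,4)  tX=0.7400 tY=0.9815  stride 1/|dx|=2.0000 1/|dy|=1.1547
    cross x-line → (4,4), t=0.7400
    cross y-line → (4,5), t=0.9815
    cross y-line → (4,6), t=2.1362
    cross x-line → (3,6), t=2.7400 (wall)
  → r_4 = 2.7400

ranges = [3.6373, 2.7228, 2.9505, 2.7400]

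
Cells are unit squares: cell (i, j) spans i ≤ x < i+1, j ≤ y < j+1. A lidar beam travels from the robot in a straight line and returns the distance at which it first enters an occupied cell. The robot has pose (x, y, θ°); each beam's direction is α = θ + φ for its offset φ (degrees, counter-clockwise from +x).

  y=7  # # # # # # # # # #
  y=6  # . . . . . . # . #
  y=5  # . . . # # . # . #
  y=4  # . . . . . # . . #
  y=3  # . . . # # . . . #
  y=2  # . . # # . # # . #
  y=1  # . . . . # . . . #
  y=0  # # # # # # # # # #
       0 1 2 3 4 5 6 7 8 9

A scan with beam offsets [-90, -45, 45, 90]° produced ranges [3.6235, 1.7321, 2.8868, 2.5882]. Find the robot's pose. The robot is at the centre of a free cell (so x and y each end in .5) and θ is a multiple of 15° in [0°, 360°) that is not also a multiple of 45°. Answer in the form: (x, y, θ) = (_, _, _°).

Candidates: 36 free-cell centres × 16 headings = 576 poses. Raycast each; keep the one whose scan matches to 4 dp.
  (6.5, 1.5, 105°): beam 1 = 2.5882 ≠ 3.6235 ✗
  (5.5, 4.5, 165°): beam 1 = 0.5176 ≠ 3.6235 ✗
  (7.5, 3.5, 240°): beam 1 = 1.0000 ≠ 3.6235 ✗
  …
  (2.5, 3.5, 195°): r_1=3.6235, r_2=1.7321, r_3=2.8868, r_4=2.5882 — all match ✓
Unique over the lattice → pose = (2.5, 3.5, 195°).

(x, y, θ) = (2.5, 3.5, 195°)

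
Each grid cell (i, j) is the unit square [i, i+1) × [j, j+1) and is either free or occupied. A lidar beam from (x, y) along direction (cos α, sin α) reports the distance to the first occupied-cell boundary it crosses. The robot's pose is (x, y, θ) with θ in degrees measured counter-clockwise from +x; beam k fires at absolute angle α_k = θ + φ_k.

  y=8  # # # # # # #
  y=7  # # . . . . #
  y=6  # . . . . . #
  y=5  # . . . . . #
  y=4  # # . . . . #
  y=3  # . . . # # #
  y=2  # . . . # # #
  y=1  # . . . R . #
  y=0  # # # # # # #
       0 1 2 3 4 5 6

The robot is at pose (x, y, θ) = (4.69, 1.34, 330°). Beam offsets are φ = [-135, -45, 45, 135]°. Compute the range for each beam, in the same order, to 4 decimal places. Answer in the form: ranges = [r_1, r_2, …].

beam 1: φ=-135°, α=195°
  direction (-0.9659, -0.2588); cell (4,1); t to first gridline: x 0.7143, y 1.3137 (then +1.0353 / +3.8637)
    (3,1) via x @ 0.7143
    (3,0) via y @ 1.3137  # hit
  → r_1 = 1.3137
beam 2: φ=-45°, α=285°
  direction (0.2588, -0.9659); cell (4,1); t to first gridline: x 1.1977, y 0.3520 (then +3.8637 / +1.0353)
    (4,0) via y @ 0.3520  # hit
  → r_2 = 0.3520
beam 3: φ=45°, α=15°
  direction (0.9659, 0.2588); cell (4,1); t to first gridline: x 0.3209, y 2.5500 (then +1.0353 / +3.8637)
    (5,1) via x @ 0.3209
    (6,1) via x @ 1.3562  # hit
  → r_3 = 1.3562
beam 4: φ=135°, α=105°
  direction (-0.2588, 0.9659); cell (4,1); t to first gridline: x 2.6660, y 0.6833 (then +3.8637 / +1.0353)
    (4,2) via y @ 0.6833  # hit
  → r_4 = 0.6833

ranges = [1.3137, 0.3520, 1.3562, 0.6833]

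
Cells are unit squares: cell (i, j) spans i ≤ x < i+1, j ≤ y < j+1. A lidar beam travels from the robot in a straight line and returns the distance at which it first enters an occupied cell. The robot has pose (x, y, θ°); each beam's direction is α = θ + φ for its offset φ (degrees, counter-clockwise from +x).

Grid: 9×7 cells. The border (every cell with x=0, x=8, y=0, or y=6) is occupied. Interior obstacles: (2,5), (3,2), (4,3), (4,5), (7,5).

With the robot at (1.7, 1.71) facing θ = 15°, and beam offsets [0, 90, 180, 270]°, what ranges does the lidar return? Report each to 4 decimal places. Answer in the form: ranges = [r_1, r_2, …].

beam 1: φ=0°, α=15°
  direction (0.9659, 0.2588); cell (1,1); t to first gridline: x 0.3106, y 1.1205 (then +1.0353 / +3.8637)
    (2,1) via x @ 0.3106
    (2,2) via y @ 1.1205
    (3,2) via x @ 1.3459  # hit
  → r_1 = 1.3459
beam 2: φ=90°, α=105°
  direction (-0.2588, 0.9659); cell (1,1); t to first gridline: x 2.7046, y 0.3002 (then +3.8637 / +1.0353)
    (1,2) via y @ 0.3002
    (1,3) via y @ 1.3355
    (1,4) via y @ 2.3708
    (0,4) via x @ 2.7046  # hit
  → r_2 = 2.7046
beam 3: φ=180°, α=195°
  direction (-0.9659, -0.2588); cell (1,1); t to first gridline: x 0.7247, y 2.7432 (then +1.0353 / +3.8637)
    (0,1) via x @ 0.7247  # hit
  → r_3 = 0.7247
beam 4: φ=270°, α=285°
  direction (0.2588, -0.9659); cell (1,1); t to first gridline: x 1.1591, y 0.7350 (then +3.8637 / +1.0353)
    (1,0) via y @ 0.7350  # hit
  → r_4 = 0.7350

ranges = [1.3459, 2.7046, 0.7247, 0.7350]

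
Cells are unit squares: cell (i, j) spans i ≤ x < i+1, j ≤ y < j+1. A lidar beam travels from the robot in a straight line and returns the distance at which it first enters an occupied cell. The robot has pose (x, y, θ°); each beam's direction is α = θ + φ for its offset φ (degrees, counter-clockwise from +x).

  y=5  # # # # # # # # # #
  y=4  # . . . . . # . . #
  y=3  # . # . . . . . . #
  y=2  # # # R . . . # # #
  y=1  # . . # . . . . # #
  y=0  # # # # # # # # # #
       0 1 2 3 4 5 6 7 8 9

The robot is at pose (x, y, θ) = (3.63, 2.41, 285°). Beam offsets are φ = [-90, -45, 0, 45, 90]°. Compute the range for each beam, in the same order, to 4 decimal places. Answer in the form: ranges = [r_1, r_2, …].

ranges = [0.6522, 0.4734, 0.4245, 2.8200, 5.5594]

beam 1: φ=-90°, α=195°
  cosα=-0.9659 sinα=-0.2588 | (3,2) | tMaxX 0.6522 tMaxY 1.5841 | tΔX 1.0353 tΔY 3.8637
    t=0.6522 [x] (2,2) — stop
  → r_1 = 0.6522
beam 2: φ=-45°, α=240°
  cosα=-0.5000 sinα=-0.8660 | (3,2) | tMaxX 1.2600 tMaxY 0.4734 | tΔX 2.0000 tΔY 1.1547
    t=0.4734 [y] (3,1) — stop
  → r_2 = 0.4734
beam 3: φ=0°, α=285°
  cosα=0.2588 sinα=-0.9659 | (3,2) | tMaxX 1.4296 tMaxY 0.4245 | tΔX 3.8637 tΔY 1.0353
    t=0.4245 [y] (3,1) — stop
  → r_3 = 0.4245
beam 4: φ=45°, α=330°
  cosα=0.8660 sinα=-0.5000 | (3,2) | tMaxX 0.4272 tMaxY 0.8200 | tΔX 1.1547 tΔY 2.0000
    t=0.4272 [x] (4,2)
    t=0.8200 [y] (4,1)
    t=1.5819 [x] (5,1)
    t=2.7366 [x] (6,1)
    t=2.8200 [y] (6,0) — stop
  → r_4 = 2.8200
beam 5: φ=90°, α=15°
  cosα=0.9659 sinα=0.2588 | (3,2) | tMaxX 0.3831 tMaxY 2.2796 | tΔX 1.0353 tΔY 3.8637
    t=0.3831 [x] (4,2)
    t=1.4183 [x] (5,2)
    t=2.2796 [y] (5,3)
    t=2.4536 [x] (6,3)
    t=3.4889 [x] (7,3)
    t=4.5242 [x] (8,3)
    t=5.5594 [x] (9,3) — stop
  → r_5 = 5.5594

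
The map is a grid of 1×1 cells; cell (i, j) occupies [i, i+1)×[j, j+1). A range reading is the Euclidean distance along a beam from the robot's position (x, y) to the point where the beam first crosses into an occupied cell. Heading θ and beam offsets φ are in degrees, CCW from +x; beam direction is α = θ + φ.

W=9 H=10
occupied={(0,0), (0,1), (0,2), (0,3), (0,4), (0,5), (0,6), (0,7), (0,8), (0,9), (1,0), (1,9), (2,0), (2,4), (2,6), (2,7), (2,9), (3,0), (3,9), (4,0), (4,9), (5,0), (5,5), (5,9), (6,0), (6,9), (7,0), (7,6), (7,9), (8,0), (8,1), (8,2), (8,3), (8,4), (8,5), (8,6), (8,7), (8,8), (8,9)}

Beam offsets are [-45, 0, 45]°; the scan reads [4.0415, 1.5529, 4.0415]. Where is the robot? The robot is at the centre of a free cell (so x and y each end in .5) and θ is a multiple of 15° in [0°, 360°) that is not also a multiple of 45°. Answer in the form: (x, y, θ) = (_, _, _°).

Enumerate (i+0.5, j+0.5, θ) over the 51 free cells and 16 admissible headings. For each, cast all 3 beams and compare to the given ranges.
  (1.5, 4.5, 345°): beam 2 = 0.5176 ≠ 1.5529 ✗
  (5.5, 8.5, 165°): beam 1 = 0.5774 ≠ 4.0415 ✗
  (1.5, 2.5, 285°): beam 1 = 1.0000 ≠ 4.0415 ✗
  (7.5, 2.5, 15°): beam 1 = 0.5774 ≠ 4.0415 ✗
  …
  (4.5, 4.5, 195°): r_1=4.0415, r_2=1.5529, r_3=4.0415 — all match ✓
Only this pose fits every beam.

(x, y, θ) = (4.5, 4.5, 195°)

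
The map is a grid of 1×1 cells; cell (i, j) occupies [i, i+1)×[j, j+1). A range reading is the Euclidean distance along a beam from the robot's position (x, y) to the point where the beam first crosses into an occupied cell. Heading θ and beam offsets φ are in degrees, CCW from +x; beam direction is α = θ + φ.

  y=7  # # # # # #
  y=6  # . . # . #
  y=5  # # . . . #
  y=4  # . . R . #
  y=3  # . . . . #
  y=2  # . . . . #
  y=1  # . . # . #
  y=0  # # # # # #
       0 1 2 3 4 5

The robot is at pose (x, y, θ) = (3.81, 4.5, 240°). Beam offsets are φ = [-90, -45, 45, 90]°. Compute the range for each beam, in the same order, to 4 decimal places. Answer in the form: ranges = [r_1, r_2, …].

ranges = [2.0900, 2.9091, 3.6235, 1.3741]

beam 1: φ=-90°, α=150°
  cosα=-0.8660 sinα=0.5000 | (3,4) | tMaxX 0.9353 tMaxY 1.0000 | tΔX 1.1547 tΔY 2.0000
    t=0.9353 [x] (2,4)
    t=1.0000 [y] (2,5)
    t=2.0900 [x] (1,5) — stop
  → r_1 = 2.0900
beam 2: φ=-45°, α=195°
  cosα=-0.9659 sinα=-0.2588 | (3,4) | tMaxX 0.8386 tMaxY 1.9319 | tΔX 1.0353 tΔY 3.8637
    t=0.8386 [x] (2,4)
    t=1.8738 [x] (1,4)
    t=1.9319 [y] (1,3)
    t=2.9091 [x] (0,3) — stop
  → r_2 = 2.9091
beam 3: φ=45°, α=285°
  cosα=0.2588 sinα=-0.9659 | (3,4) | tMaxX 0.7341 tMaxY 0.5176 | tΔX 3.8637 tΔY 1.0353
    t=0.5176 [y] (3,3)
    t=0.7341 [x] (4,3)
    t=1.5529 [y] (4,2)
    t=2.5882 [y] (4,1)
    t=3.6235 [y] (4,0) — stop
  → r_3 = 3.6235
beam 4: φ=90°, α=330°
  cosα=0.8660 sinα=-0.5000 | (3,4) | tMaxX 0.2194 tMaxY 1.0000 | tΔX 1.1547 tΔY 2.0000
    t=0.2194 [x] (4,4)
    t=1.0000 [y] (4,3)
    t=1.3741 [x] (5,3) — stop
  → r_4 = 1.3741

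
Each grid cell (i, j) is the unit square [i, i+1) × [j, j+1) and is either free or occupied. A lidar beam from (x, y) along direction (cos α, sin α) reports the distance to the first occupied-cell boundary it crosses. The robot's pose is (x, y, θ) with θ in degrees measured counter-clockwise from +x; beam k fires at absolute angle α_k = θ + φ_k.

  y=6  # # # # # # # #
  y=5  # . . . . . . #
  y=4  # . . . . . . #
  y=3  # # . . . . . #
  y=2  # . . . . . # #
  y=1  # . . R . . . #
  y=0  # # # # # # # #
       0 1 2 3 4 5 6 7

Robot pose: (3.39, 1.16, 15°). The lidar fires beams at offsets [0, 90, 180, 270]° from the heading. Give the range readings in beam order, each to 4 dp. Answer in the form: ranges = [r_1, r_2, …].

beam 1: φ=0°, α=15°
  direction (0.9659, 0.2588); cell (3,1); t to first gridline: x 0.6315, y 3.2455 (then +1.0353 / +3.8637)
    (4,1) via x @ 0.6315
    (5,1) via x @ 1.6668
    (6,1) via x @ 2.7021
    (6,2) via y @ 3.2455  # hit
  → r_1 = 3.2455
beam 2: φ=90°, α=105°
  direction (-0.2588, 0.9659); cell (3,1); t to first gridline: x 1.5068, y 0.8696 (then +3.8637 / +1.0353)
    (3,2) via y @ 0.8696
    (2,2) via x @ 1.5068
    (2,3) via y @ 1.9049
    (2,4) via y @ 2.9402
    (2,5) via y @ 3.9755
    (2,6) via y @ 5.0107  # hit
  → r_2 = 5.0107
beam 3: φ=180°, α=195°
  direction (-0.9659, -0.2588); cell (3,1); t to first gridline: x 0.4038, y 0.6182 (then +1.0353 / +3.8637)
    (2,1) via x @ 0.4038
    (2,0) via y @ 0.6182  # hit
  → r_3 = 0.6182
beam 4: φ=270°, α=285°
  direction (0.2588, -0.9659); cell (3,1); t to first gridline: x 2.3569, y 0.1656 (then +3.8637 / +1.0353)
    (3,0) via y @ 0.1656  # hit
  → r_4 = 0.1656

ranges = [3.2455, 5.0107, 0.6182, 0.1656]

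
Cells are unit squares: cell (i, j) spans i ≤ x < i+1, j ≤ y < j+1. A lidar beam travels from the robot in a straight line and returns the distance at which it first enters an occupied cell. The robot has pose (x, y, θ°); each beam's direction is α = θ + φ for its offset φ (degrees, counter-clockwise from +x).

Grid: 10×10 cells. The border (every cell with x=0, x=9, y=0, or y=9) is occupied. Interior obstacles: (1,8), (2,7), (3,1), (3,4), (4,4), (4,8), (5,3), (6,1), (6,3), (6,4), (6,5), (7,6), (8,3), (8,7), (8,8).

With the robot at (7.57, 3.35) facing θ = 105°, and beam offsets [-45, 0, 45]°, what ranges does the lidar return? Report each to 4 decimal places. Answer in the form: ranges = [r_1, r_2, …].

beam 1: φ=-45°, α=60°
  dir = (cos 60°, sin 60°) = (0.5000, 0.8660); from cell (7,3)
  next x-line at t=0.8600, next y-line at t=0.7506; Δt_x=2.0000, Δt_y=1.1547
    y: enter (7,4) at t=0.7506
    x: enter (8,4) at t=0.8600
    y: enter (8,5) at t=1.9053
    x: enter (9,5) at t=2.8600 ← occupied
  → r_1 = 2.8600
beam 2: φ=0°, α=105°
  dir = (cos 105°, sin 105°) = (-0.2588, 0.9659); from cell (7,3)
  next x-line at t=2.2023, next y-line at t=0.6729; Δt_x=3.8637, Δt_y=1.0353
    y: enter (7,4) at t=0.6729
    y: enter (7,5) at t=1.7082
    x: enter (6,5) at t=2.2023 ← occupied
  → r_2 = 2.2023
beam 3: φ=45°, α=150°
  dir = (cos 150°, sin 150°) = (-0.8660, 0.5000); from cell (7,3)
  next x-line at t=0.6582, next y-line at t=1.3000; Δt_x=1.1547, Δt_y=2.0000
    x: enter (6,3) at t=0.6582 ← occupied
  → r_3 = 0.6582

ranges = [2.8600, 2.2023, 0.6582]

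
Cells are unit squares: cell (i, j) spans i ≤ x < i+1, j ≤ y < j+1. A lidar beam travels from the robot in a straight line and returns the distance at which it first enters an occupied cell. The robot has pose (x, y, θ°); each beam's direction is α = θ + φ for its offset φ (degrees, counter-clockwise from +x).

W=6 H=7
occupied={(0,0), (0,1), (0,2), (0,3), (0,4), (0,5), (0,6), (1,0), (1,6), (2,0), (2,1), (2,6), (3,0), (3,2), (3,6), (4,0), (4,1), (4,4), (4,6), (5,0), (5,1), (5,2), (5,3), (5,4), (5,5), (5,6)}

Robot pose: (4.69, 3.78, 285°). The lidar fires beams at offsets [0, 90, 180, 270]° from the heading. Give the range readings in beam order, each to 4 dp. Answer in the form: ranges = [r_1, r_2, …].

beam 1: φ=0°, α=285°
  direction (0.2588, -0.9659); cell (4,3); t to first gridline: x 1.1977, y 0.8075 (then +3.8637 / +1.0353)
    (4,2) via y @ 0.8075
    (5,2) via x @ 1.1977  # hit
  → r_1 = 1.1977
beam 2: φ=90°, α=15°
  direction (0.9659, 0.2588); cell (4,3); t to first gridline: x 0.3209, y 0.8500 (then +1.0353 / +3.8637)
    (5,3) via x @ 0.3209  # hit
  → r_2 = 0.3209
beam 3: φ=180°, α=105°
  direction (-0.2588, 0.9659); cell (4,3); t to first gridline: x 2.6660, y 0.2278 (then +3.8637 / +1.0353)
    (4,4) via y @ 0.2278  # hit
  → r_3 = 0.2278
beam 4: φ=270°, α=195°
  direction (-0.9659, -0.2588); cell (4,3); t to first gridline: x 0.7143, y 3.0137 (then +1.0353 / +3.8637)
    (3,3) via x @ 0.7143
    (2,3) via x @ 1.7496
    (1,3) via x @ 2.7849
    (1,2) via y @ 3.0137
    (0,2) via x @ 3.8202  # hit
  → r_4 = 3.8202

ranges = [1.1977, 0.3209, 0.2278, 3.8202]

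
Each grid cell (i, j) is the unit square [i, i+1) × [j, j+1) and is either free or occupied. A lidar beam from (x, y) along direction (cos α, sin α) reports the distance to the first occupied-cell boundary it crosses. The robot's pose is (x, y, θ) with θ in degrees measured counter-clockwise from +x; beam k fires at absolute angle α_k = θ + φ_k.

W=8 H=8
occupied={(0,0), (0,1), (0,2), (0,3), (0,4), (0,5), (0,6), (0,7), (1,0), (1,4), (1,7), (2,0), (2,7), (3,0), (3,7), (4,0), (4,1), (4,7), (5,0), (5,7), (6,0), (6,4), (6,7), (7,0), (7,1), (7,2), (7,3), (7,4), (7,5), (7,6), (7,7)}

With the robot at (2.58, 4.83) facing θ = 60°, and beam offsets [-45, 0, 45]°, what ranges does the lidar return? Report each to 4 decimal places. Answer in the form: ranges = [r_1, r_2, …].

ranges = [4.5759, 2.5057, 2.2465]

beam 1: φ=-45°, α=15°
  dir = (cos 15°, sin 15°) = (0.9659, 0.2588); from cell (2,4)
  next x-line at t=0.4348, next y-line at t=0.6568; Δt_x=1.0353, Δt_y=3.8637
    x: enter (3,4) at t=0.4348
    y: enter (3,5) at t=0.6568
    x: enter (4,5) at t=1.4701
    x: enter (5,5) at t=2.5054
    x: enter (6,5) at t=3.5406
    y: enter (6,6) at t=4.5205
    x: enter (7,6) at t=4.5759 ← occupied
  → r_1 = 4.5759
beam 2: φ=0°, α=60°
  dir = (cos 60°, sin 60°) = (0.5000, 0.8660); from cell (2,4)
  next x-line at t=0.8400, next y-line at t=0.1963; Δt_x=2.0000, Δt_y=1.1547
    y: enter (2,5) at t=0.1963
    x: enter (3,5) at t=0.8400
    y: enter (3,6) at t=1.3510
    y: enter (3,7) at t=2.5057 ← occupied
  → r_2 = 2.5057
beam 3: φ=45°, α=105°
  dir = (cos 105°, sin 105°) = (-0.2588, 0.9659); from cell (2,4)
  next x-line at t=2.2409, next y-line at t=0.1760; Δt_x=3.8637, Δt_y=1.0353
    y: enter (2,5) at t=0.1760
    y: enter (2,6) at t=1.2113
    x: enter (1,6) at t=2.2409
    y: enter (1,7) at t=2.2465 ← occupied
  → r_3 = 2.2465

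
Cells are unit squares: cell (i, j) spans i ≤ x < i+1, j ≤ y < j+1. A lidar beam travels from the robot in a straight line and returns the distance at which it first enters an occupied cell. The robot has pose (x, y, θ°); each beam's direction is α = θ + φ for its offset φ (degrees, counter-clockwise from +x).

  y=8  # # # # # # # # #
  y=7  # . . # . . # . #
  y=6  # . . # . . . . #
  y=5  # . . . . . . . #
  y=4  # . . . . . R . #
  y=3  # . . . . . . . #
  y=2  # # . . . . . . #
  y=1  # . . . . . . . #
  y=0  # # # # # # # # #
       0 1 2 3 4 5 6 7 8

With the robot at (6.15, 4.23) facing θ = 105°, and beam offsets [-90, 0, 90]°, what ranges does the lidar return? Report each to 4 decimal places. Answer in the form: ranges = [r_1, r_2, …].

beam 1: φ=-90°, α=15°
  cosα=0.9659 sinα=0.2588 | (6,4) | tMaxX 0.8800 tMaxY 2.9751 | tΔX 1.0353 tΔY 3.8637
    t=0.8800 [x] (7,4)
    t=1.9153 [x] (8,4) — stop
  → r_1 = 1.9153
beam 2: φ=0°, α=105°
  cosα=-0.2588 sinα=0.9659 | (6,4) | tMaxX 0.5796 tMaxY 0.7972 | tΔX 3.8637 tΔY 1.0353
    t=0.5796 [x] (5,4)
    t=0.7972 [y] (5,5)
    t=1.8324 [y] (5,6)
    t=2.8677 [y] (5,7)
    t=3.9030 [y] (5,8) — stop
  → r_2 = 3.9030
beam 3: φ=90°, α=195°
  cosα=-0.9659 sinα=-0.2588 | (6,4) | tMaxX 0.1553 tMaxY 0.8887 | tΔX 1.0353 tΔY 3.8637
    t=0.1553 [x] (5,4)
    t=0.8887 [y] (5,3)
    t=1.1906 [x] (4,3)
    t=2.2258 [x] (3,3)
    t=3.2611 [x] (2,3)
    t=4.2964 [x] (1,3)
    t=4.7524 [y] (1,2) — stop
  → r_3 = 4.7524

ranges = [1.9153, 3.9030, 4.7524]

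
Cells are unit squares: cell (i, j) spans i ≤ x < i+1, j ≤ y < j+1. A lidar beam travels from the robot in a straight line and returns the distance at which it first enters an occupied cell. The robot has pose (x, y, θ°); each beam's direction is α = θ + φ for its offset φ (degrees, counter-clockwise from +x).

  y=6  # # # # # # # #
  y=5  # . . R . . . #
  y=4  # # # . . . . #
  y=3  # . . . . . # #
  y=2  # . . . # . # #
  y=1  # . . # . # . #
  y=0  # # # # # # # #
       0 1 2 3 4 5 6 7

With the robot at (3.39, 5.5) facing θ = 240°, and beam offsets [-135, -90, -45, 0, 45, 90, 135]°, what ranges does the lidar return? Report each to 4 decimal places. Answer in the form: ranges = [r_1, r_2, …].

beam 1: φ=-135°, α=105°
  d=(-0.2588,0.9659)  start (3,5)  tX=1.5068 tY=0.5176  stride 1/|dx|=3.8637 1/|dy|=1.0353
    cross y-line → (3,6), t=0.5176 (wall)
  → r_1 = 0.5176
beam 2: φ=-90°, α=150°
  d=(-0.8660,0.5000)  start (3,5)  tX=0.4503 tY=1.0000  stride 1/|dx|=1.1547 1/|dy|=2.0000
    cross x-line → (2,5), t=0.4503
    cross y-line → (2,6), t=1.0000 (wall)
  → r_2 = 1.0000
beam 3: φ=-45°, α=195°
  d=(-0.9659,-0.2588)  start (3,5)  tX=0.4038 tY=1.9319  stride 1/|dx|=1.0353 1/|dy|=3.8637
    cross x-line → (2,5), t=0.4038
    cross x-line → (1,5), t=1.4390
    cross y-line → (1,4), t=1.9319 (wall)
  → r_3 = 1.9319
beam 4: φ=0°, α=240°
  d=(-0.5000,-0.8660)  start (3,5)  tX=0.7800 tY=0.5774  stride 1/|dx|=2.0000 1/|dy|=1.1547
    cross y-line → (3,4), t=0.5774
    cross x-line → (2,4), t=0.7800 (wall)
  → r_4 = 0.7800
beam 5: φ=45°, α=285°
  d=(0.2588,-0.9659)  start (3,5)  tX=2.3569 tY=0.5176  stride 1/|dx|=3.8637 1/|dy|=1.0353
    cross y-line → (3,4), t=0.5176
    cross y-line → (3,3), t=1.5529
    cross x-line → (4,3), t=2.3569
    cross y-line → (4,2), t=2.5882 (wall)
  → r_5 = 2.5882
beam 6: φ=90°, α=330°
  d=(0.8660,-0.5000)  start (3,5)  tX=0.7044 tY=1.0000  stride 1/|dx|=1.1547 1/|dy|=2.0000
    cross x-line → (4,5), t=0.7044
    cross y-line → (4,4), t=1.0000
    cross x-line → (5,4), t=1.8591
    cross y-line → (5,3), t=3.0000
    cross x-line → (6,3), t=3.0138 (wall)
  → r_6 = 3.0138
beam 7: φ=135°, α=15°
  d=(0.9659,0.2588)  start (3,5)  tX=0.6315 tY=1.9319  stride 1/|dx|=1.0353 1/|dy|=3.8637
    cross x-line → (4,5), t=0.6315
    cross x-line → (5,5), t=1.6668
    cross y-line → (5,6), t=1.9319 (wall)
  → r_7 = 1.9319

ranges = [0.5176, 1.0000, 1.9319, 0.7800, 2.5882, 3.0138, 1.9319]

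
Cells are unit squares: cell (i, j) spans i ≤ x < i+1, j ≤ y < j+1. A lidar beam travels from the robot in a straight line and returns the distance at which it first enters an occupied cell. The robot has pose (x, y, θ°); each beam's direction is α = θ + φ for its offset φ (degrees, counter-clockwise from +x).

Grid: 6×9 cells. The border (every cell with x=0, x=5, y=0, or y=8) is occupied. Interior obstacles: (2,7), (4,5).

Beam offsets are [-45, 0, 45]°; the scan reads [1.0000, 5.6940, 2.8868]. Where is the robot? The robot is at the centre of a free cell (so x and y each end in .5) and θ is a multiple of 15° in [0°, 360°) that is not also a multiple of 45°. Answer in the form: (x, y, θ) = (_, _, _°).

Candidates: 26 free-cell centres × 16 headings = 416 poses. Raycast each; keep the one whose scan matches to 4 dp.
  (4.5, 4.5, 120°): beam 1 = 0.5176 ≠ 1.0000 ✗
  (1.5, 1.5, 195°): beam 1 = 0.5774 ≠ 1.0000 ✗
  (4.5, 6.5, 240°): beam 1 = 3.6235 ≠ 1.0000 ✗
  (1.5, 7.5, 75°): beam 1 = 0.5774 ≠ 1.0000 ✗
  …
  (1.5, 6.5, 285°): r_1=1.0000, r_2=5.6940, r_3=2.8868 — all match ✓
Only this pose fits every beam.

(x, y, θ) = (1.5, 6.5, 285°)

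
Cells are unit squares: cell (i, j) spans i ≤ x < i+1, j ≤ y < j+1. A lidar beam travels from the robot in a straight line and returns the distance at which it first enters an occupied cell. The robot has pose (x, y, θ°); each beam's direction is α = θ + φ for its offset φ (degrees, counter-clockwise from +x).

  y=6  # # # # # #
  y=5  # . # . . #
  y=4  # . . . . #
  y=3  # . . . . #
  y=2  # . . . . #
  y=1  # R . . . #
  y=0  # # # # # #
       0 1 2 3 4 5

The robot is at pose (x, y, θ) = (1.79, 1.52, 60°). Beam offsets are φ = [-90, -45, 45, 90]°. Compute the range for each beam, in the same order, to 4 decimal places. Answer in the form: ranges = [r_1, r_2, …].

ranges = [1.0400, 3.3232, 3.0523, 0.9122]

beam 1: φ=-90°, α=330°
  cosα=0.8660 sinα=-0.5000 | (1,1) | tMaxX 0.2425 tMaxY 1.0400 | tΔX 1.1547 tΔY 2.0000
    t=0.2425 [x] (2,1)
    t=1.0400 [y] (2,0) — stop
  → r_1 = 1.0400
beam 2: φ=-45°, α=15°
  cosα=0.9659 sinα=0.2588 | (1,1) | tMaxX 0.2174 tMaxY 1.8546 | tΔX 1.0353 tΔY 3.8637
    t=0.2174 [x] (2,1)
    t=1.2527 [x] (3,1)
    t=1.8546 [y] (3,2)
    t=2.2880 [x] (4,2)
    t=3.3232 [x] (5,2) — stop
  → r_2 = 3.3232
beam 3: φ=45°, α=105°
  cosα=-0.2588 sinα=0.9659 | (1,1) | tMaxX 3.0523 tMaxY 0.4969 | tΔX 3.8637 tΔY 1.0353
    t=0.4969 [y] (1,2)
    t=1.5322 [y] (1,3)
    t=2.5675 [y] (1,4)
    t=3.0523 [x] (0,4) — stop
  → r_3 = 3.0523
beam 4: φ=90°, α=150°
  cosα=-0.8660 sinα=0.5000 | (1,1) | tMaxX 0.9122 tMaxY 0.9600 | tΔX 1.1547 tΔY 2.0000
    t=0.9122 [x] (0,1) — stop
  → r_4 = 0.9122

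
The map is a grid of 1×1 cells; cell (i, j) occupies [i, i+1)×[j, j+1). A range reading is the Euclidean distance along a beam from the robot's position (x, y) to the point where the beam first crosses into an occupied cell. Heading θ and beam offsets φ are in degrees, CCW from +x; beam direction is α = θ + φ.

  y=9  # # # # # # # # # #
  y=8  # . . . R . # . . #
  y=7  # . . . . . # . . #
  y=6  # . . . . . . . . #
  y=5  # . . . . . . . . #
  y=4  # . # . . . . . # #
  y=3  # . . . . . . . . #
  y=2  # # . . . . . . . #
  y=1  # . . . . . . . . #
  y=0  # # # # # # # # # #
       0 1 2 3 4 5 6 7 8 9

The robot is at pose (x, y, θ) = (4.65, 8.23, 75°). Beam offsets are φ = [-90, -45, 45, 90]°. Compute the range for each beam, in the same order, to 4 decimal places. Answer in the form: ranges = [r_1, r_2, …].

ranges = [1.3976, 1.5400, 0.8891, 2.9751]

beam 1: φ=-90°, α=345°
  direction (0.9659, -0.2588); cell (4,8); t to first gridline: x 0.3623, y 0.8887 (then +1.0353 / +3.8637)
    (5,8) via x @ 0.3623
    (5,7) via y @ 0.8887
    (6,7) via x @ 1.3976  # hit
  → r_1 = 1.3976
beam 2: φ=-45°, α=30°
  direction (0.8660, 0.5000); cell (4,8); t to first gridline: x 0.4041, y 1.5400 (then +1.1547 / +2.0000)
    (5,8) via x @ 0.4041
    (5,9) via y @ 1.5400  # hit
  → r_2 = 1.5400
beam 3: φ=45°, α=120°
  direction (-0.5000, 0.8660); cell (4,8); t to first gridline: x 1.3000, y 0.8891 (then +2.0000 / +1.1547)
    (4,9) via y @ 0.8891  # hit
  → r_3 = 0.8891
beam 4: φ=90°, α=165°
  direction (-0.9659, 0.2588); cell (4,8); t to first gridline: x 0.6729, y 2.9751 (then +1.0353 / +3.8637)
    (3,8) via x @ 0.6729
    (2,8) via x @ 1.7082
    (1,8) via x @ 2.7435
    (1,9) via y @ 2.9751  # hit
  → r_4 = 2.9751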